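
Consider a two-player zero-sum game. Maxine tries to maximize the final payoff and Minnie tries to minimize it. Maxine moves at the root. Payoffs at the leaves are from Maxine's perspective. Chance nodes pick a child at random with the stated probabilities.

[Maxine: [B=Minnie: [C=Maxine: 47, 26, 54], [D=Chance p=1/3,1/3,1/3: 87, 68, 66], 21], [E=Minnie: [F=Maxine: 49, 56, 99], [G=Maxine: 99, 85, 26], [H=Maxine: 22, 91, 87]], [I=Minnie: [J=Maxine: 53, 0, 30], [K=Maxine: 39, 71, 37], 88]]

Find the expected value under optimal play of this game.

C (Maxine): max(47, 26, 54) = 54
D (Chance): 1/3·87 + 1/3·68 + 1/3·66 = 73.67
B (Minnie): min(54, 73.67, 21) = 21
F (Maxine): max(49, 56, 99) = 99
G (Maxine): max(99, 85, 26) = 99
H (Maxine): max(22, 91, 87) = 91
E (Minnie): min(99, 99, 91) = 91
J (Maxine): max(53, 0, 30) = 53
K (Maxine): max(39, 71, 37) = 71
I (Minnie): min(53, 71, 88) = 53
Root (Maxine): max(21, 91, 53) = 91

91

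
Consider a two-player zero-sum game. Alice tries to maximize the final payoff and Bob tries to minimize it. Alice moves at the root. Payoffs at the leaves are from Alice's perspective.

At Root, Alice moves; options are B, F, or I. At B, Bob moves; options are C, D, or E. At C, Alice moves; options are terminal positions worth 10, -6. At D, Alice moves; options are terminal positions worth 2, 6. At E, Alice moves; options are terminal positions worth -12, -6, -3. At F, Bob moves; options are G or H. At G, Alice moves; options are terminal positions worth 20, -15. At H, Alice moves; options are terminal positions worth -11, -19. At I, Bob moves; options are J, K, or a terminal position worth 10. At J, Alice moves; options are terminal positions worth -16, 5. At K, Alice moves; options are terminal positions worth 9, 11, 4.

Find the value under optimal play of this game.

C (Alice): max(10, -6) = 10
D (Alice): max(2, 6) = 6
E (Alice): max(-12, -6, -3) = -3
B (Bob): min(10, 6, -3) = -3
G (Alice): max(20, -15) = 20
H (Alice): max(-11, -19) = -11
F (Bob): min(20, -11) = -11
J (Alice): max(-16, 5) = 5
K (Alice): max(9, 11, 4) = 11
I (Bob): min(5, 11, 10) = 5
Root (Alice): max(-3, -11, 5) = 5

5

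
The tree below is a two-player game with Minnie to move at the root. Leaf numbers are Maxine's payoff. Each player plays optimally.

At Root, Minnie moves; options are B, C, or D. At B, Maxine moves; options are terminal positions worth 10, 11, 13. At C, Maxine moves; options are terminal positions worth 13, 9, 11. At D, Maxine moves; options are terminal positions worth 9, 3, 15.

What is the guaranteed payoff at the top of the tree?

B (Maxine): max(10, 11, 13) = 13
C (Maxine): max(13, 9, 11) = 13
D (Maxine): max(9, 3, 15) = 15
Root (Minnie): min(13, 13, 15) = 13

13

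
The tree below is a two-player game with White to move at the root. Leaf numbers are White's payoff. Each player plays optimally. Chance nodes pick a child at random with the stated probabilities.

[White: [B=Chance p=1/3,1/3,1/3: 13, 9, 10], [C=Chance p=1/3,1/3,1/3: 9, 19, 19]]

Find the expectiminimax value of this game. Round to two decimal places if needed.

15.67

B (Chance): 1/3·13 + 1/3·9 + 1/3·10 = 10.67
C (Chance): 1/3·9 + 1/3·19 + 1/3·19 = 15.67
Root (White): max(10.67, 15.67) = 15.67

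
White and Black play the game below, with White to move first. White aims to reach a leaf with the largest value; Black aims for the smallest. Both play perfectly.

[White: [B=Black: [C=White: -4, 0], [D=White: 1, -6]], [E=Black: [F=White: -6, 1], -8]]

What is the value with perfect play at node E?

F: max(-6, 1) = 1
E: min(1, -8) = -8

-8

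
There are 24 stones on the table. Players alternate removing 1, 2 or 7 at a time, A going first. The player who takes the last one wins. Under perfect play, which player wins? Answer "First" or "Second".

W/L table (W = player to move can force a win):
i:   0  1  2  3  4  5  6  7  8  9 10 11 12 13 14 15 16 17 18 19 20 21 22 23 24
     L  W  W  L  W  W  L  W  W  L  W  W  L  W  W  L  W  W  L  W  W  L  W  W  L
Position 24 is L, so the second player wins.

Second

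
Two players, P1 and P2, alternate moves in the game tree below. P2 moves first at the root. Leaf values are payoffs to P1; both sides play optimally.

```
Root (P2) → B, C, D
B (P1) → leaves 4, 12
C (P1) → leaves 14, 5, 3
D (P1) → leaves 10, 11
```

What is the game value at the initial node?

11

B (P1): max(4, 12) = 12
C (P1): max(14, 5, 3) = 14
D (P1): max(10, 11) = 11
Root (P2): min(12, 14, 11) = 11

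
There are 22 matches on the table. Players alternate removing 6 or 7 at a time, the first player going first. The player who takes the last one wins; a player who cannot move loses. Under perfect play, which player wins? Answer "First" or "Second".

First

Mark each pile size as W (mover wins) or L (mover loses):
i:   0  1  2  3  4  5  6  7  8  9 10 11 12 13 14 15 16 17 18 19 20 21 22
     L  L  L  L  L  L  W  W  W  W  W  W  W  L  L  L  L  L  L  W  W  W  W
Position 22 is W, so the first player wins.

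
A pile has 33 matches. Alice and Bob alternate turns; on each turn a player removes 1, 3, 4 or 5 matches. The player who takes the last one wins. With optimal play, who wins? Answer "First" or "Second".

Positions where the player to move wins (W) vs loses (L):
i:   0  1  2  3  4  5  6  7  8  9 10 11 12 13 14 15 16 17 18 19 20 21 22 23 24 25 26 27 28 29 30 31 32 33
     L  W  L  W  W  W  W  W  L  W  L  W  W  W  W  W  L  W  L  W  W  W  W  W  L  W  L  W  W  W  W  W  L  W
Position 33 is W, so the first player wins.

First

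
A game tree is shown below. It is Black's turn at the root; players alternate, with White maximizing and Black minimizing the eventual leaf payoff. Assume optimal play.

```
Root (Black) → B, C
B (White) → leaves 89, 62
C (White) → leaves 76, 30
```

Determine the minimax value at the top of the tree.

76

B (White): max(89, 62) = 89
C (White): max(76, 30) = 76
Root (Black): min(89, 76) = 76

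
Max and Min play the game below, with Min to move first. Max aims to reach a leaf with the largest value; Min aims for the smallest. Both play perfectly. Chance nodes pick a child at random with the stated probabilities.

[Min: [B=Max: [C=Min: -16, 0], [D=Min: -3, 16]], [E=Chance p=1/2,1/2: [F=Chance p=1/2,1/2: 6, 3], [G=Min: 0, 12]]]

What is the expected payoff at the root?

C (Min): min(-16, 0) = -16
D (Min): min(-3, 16) = -3
B (Max): max(-16, -3) = -3
F (Chance): 1/2·6 + 1/2·3 = 4.5
G (Min): min(0, 12) = 0
E (Chance): 1/2·4.5 + 1/2·0 = 2.25
Root (Min): min(-3, 2.25) = -3

-3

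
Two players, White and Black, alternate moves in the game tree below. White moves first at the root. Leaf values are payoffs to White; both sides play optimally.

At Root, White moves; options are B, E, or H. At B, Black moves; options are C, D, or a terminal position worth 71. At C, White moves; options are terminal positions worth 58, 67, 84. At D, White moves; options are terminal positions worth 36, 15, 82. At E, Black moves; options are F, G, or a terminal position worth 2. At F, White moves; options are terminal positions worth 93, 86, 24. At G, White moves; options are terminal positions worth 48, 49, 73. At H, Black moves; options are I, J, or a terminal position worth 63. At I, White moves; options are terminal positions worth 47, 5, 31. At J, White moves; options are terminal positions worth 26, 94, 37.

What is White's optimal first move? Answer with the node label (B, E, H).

C (White): max(58, 67, 84) = 84
D (White): max(36, 15, 82) = 82
B (Black): min(84, 82, 71) = 71
F (White): max(93, 86, 24) = 93
G (White): max(48, 49, 73) = 73
E (Black): min(93, 73, 2) = 2
I (White): max(47, 5, 31) = 47
J (White): max(26, 94, 37) = 94
H (Black): min(47, 94, 63) = 47
Root (White): max(71, 2, 47) = 71
White picks the child with the highest value: B (value 71).

B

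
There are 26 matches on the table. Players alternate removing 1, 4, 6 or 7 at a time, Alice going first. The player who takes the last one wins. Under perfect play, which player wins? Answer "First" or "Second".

Mark each pile size as W (mover wins) or L (mover loses):
i:   0  1  2  3  4  5  6  7  8  9 10 11 12 13 14 15 16 17 18 19 20 21 22 23 24 25 26
     L  W  L  W  W  L  W  W  W  W  L  W  W  L  W  L  W  W  L  W  W  W  W  L  W  W  L
Position 26 is L, so the second player wins.

Second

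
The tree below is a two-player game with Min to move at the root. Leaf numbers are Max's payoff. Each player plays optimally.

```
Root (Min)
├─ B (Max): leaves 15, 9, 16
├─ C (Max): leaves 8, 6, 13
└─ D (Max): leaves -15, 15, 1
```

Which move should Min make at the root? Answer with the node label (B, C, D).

B (Max): max(15, 9, 16) = 16
C (Max): max(8, 6, 13) = 13
D (Max): max(-15, 15, 1) = 15
Root (Min): min(16, 13, 15) = 13
Min picks the child with the lowest value: C (value 13).

C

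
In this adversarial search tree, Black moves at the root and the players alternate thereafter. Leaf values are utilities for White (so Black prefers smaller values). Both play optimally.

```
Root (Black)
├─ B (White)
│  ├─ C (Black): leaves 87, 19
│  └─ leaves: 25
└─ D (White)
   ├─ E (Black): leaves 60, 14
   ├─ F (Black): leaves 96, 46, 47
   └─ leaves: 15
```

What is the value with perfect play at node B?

25

C: min(87, 19) = 19
B: max(19, 25) = 25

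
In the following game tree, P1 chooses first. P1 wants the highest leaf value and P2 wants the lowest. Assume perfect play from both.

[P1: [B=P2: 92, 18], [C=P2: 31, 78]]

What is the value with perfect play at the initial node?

31

B (P2): min(92, 18) = 18
C (P2): min(31, 78) = 31
Root (P1): max(18, 31) = 31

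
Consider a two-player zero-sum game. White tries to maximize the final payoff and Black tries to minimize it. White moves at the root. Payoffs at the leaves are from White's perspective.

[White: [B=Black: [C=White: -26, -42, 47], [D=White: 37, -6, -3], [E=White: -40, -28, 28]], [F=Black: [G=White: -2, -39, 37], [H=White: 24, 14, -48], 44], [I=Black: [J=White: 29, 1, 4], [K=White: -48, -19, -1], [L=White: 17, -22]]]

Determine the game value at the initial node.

28

C (White): max(-26, -42, 47) = 47
D (White): max(37, -6, -3) = 37
E (White): max(-40, -28, 28) = 28
B (Black): min(47, 37, 28) = 28
G (White): max(-2, -39, 37) = 37
H (White): max(24, 14, -48) = 24
F (Black): min(37, 24, 44) = 24
J (White): max(29, 1, 4) = 29
K (White): max(-48, -19, -1) = -1
L (White): max(17, -22) = 17
I (Black): min(29, -1, 17) = -1
Root (White): max(28, 24, -1) = 28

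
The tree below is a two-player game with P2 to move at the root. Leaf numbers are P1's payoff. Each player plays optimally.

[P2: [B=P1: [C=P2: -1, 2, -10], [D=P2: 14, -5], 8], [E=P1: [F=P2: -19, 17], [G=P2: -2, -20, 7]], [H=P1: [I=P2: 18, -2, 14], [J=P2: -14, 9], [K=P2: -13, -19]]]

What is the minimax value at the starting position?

C (P2): min(-1, 2, -10) = -10
D (P2): min(14, -5) = -5
B (P1): max(-10, -5, 8) = 8
F (P2): min(-19, 17) = -19
G (P2): min(-2, -20, 7) = -20
E (P1): max(-19, -20) = -19
I (P2): min(18, -2, 14) = -2
J (P2): min(-14, 9) = -14
K (P2): min(-13, -19) = -19
H (P1): max(-2, -14, -19) = -2
Root (P2): min(8, -19, -2) = -19

-19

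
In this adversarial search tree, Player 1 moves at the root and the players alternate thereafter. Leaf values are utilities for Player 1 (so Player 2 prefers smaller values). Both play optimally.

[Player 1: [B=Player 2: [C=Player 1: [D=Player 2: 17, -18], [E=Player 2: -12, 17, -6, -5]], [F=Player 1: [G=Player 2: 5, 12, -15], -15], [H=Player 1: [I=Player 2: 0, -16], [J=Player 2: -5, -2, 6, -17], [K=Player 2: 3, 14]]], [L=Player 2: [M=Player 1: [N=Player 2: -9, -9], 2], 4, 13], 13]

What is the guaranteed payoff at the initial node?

13

D (Player 2): min(17, -18) = -18
E (Player 2): min(-12, 17, -6, -5) = -12
C (Player 1): max(-18, -12) = -12
G (Player 2): min(5, 12, -15) = -15
F (Player 1): max(-15, -15) = -15
I (Player 2): min(0, -16) = -16
J (Player 2): min(-5, -2, 6, -17) = -17
K (Player 2): min(3, 14) = 3
H (Player 1): max(-16, -17, 3) = 3
B (Player 2): min(-12, -15, 3) = -15
N (Player 2): min(-9, -9) = -9
M (Player 1): max(-9, 2) = 2
L (Player 2): min(2, 4, 13) = 2
Root (Player 1): max(-15, 2, 13) = 13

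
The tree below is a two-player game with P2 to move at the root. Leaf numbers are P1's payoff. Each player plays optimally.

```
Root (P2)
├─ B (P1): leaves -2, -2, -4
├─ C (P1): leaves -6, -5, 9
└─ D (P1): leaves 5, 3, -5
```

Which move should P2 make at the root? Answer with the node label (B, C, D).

B (P1): max(-2, -2, -4) = -2
C (P1): max(-6, -5, 9) = 9
D (P1): max(5, 3, -5) = 5
Root (P2): min(-2, 9, 5) = -2
P2 picks the child with the lowest value: B (value -2).

B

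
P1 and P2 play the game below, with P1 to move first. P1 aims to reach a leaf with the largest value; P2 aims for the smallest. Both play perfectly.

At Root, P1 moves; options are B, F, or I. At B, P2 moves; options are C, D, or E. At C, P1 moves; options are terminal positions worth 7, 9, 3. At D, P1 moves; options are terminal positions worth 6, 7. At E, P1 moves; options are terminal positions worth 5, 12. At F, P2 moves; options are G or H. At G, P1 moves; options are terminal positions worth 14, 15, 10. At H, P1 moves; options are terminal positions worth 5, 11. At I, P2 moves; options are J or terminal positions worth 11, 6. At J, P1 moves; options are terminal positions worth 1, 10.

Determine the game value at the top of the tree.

11

C (P1): max(7, 9, 3) = 9
D (P1): max(6, 7) = 7
E (P1): max(5, 12) = 12
B (P2): min(9, 7, 12) = 7
G (P1): max(14, 15, 10) = 15
H (P1): max(5, 11) = 11
F (P2): min(15, 11) = 11
J (P1): max(1, 10) = 10
I (P2): min(10, 11, 6) = 6
Root (P1): max(7, 11, 6) = 11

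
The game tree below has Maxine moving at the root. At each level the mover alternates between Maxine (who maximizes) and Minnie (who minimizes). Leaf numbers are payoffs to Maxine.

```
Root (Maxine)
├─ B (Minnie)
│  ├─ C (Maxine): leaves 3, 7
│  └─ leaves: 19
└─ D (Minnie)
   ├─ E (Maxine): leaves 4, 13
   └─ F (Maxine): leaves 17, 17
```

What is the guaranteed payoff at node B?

C: max(3, 7) = 7
B: min(7, 19) = 7

7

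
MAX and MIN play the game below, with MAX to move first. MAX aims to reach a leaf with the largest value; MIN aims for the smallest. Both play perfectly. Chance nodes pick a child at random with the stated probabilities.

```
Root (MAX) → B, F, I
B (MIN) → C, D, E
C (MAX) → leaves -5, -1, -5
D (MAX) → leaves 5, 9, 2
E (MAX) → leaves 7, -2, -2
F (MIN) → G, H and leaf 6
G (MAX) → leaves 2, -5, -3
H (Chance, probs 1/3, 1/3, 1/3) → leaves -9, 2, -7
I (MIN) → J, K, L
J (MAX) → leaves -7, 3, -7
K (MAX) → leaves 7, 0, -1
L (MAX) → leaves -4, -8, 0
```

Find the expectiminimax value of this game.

0

C (MAX): max(-5, -1, -5) = -1
D (MAX): max(5, 9, 2) = 9
E (MAX): max(7, -2, -2) = 7
B (MIN): min(-1, 9, 7) = -1
G (MAX): max(2, -5, -3) = 2
H (Chance): 1/3·-9 + 1/3·2 + 1/3·-7 = -4.67
F (MIN): min(2, -4.67, 6) = -4.67
J (MAX): max(-7, 3, -7) = 3
K (MAX): max(7, 0, -1) = 7
L (MAX): max(-4, -8, 0) = 0
I (MIN): min(3, 7, 0) = 0
Root (MAX): max(-1, -4.67, 0) = 0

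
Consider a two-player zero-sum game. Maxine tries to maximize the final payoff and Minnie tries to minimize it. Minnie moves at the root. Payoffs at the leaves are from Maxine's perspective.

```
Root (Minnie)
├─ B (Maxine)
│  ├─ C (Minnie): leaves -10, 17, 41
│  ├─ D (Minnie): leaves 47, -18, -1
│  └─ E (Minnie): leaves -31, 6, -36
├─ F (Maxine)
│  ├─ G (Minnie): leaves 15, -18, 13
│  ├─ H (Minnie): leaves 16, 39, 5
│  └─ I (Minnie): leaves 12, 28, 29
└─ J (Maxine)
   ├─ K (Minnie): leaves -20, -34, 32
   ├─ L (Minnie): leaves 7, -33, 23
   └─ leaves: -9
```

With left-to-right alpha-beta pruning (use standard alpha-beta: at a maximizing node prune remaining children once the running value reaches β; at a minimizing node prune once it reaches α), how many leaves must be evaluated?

C [α=-∞,β=+∞]: v=-10
D [α=-10,β=+∞]: v=-18 after child 2 ≤ α → α-cutoff, skip 1
E [α=-10,β=+∞]: v=-31 after child 1 ≤ α → α-cutoff, skip 2
B [α=-∞,β=+∞]: v=-10
G [α=-∞,β=-10]: v=-18
H [α=-18,β=-10]: v=5
F [α=-∞,β=-10]: v=5 after child 2 ≥ β → β-cutoff, skip 1
K [α=-∞,β=-10]: v=-34
L [α=-34,β=-10]: v=-33
J [α=-∞,β=-10]: v=-9
Root [α=-∞,β=+∞]: v=-10
Leaves evaluated: 19 of 25.

19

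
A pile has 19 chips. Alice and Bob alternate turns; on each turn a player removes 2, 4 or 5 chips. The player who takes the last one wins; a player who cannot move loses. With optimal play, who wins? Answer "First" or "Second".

First

i:   0  1  2  3  4  5  6  7  8  9 10 11 12 13 14 15 16 17 18 19
     L  L  W  W  W  W  W  L  L  W  W  W  W  W  L  L  W  W  W  W
Position 19 is W, so the first player wins.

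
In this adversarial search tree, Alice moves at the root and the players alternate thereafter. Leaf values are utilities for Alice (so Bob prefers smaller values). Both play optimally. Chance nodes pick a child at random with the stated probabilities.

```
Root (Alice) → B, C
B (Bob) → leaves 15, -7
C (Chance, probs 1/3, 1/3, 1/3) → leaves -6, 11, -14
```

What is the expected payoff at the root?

B (Bob): min(15, -7) = -7
C (Chance): 1/3·-6 + 1/3·11 + 1/3·-14 = -3
Root (Alice): max(-7, -3) = -3

-3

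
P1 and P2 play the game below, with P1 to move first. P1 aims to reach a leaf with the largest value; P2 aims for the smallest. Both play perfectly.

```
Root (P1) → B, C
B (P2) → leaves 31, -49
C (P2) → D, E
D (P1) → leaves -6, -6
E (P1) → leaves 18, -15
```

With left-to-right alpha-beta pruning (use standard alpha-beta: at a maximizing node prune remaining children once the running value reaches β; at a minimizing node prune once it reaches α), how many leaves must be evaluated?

B [α=-∞,β=+∞]: v=-49
D [α=-49,β=+∞]: v=-6
E [α=-49,β=-6]: v=18 after child 1 ≥ β → β-cutoff, skip 1
C [α=-49,β=+∞]: v=-6
Root [α=-∞,β=+∞]: v=-6
Leaves evaluated: 5 of 6.

5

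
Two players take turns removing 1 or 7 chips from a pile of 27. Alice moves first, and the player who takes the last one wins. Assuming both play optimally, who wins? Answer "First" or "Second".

Mark each pile size as W (mover wins) or L (mover loses):
i:   0  1  2  3  4  5  6  7  8  9 10 11 12 13 14 15 16 17 18 19 20 21 22 23 24 25 26 27
     L  W  L  W  L  W  L  W  L  W  L  W  L  W  L  W  L  W  L  W  L  W  L  W  L  W  L  W
Position 27 is W, so the first player wins.

First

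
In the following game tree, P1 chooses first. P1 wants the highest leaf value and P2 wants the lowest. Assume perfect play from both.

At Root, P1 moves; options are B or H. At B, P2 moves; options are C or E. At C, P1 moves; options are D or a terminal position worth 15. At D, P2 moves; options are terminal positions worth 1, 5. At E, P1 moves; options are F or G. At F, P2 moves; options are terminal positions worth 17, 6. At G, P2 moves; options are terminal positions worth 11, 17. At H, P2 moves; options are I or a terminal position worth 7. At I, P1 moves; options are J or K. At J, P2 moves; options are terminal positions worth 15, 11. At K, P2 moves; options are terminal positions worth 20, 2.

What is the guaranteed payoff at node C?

15

D: min(1, 5) = 1
C: max(1, 15) = 15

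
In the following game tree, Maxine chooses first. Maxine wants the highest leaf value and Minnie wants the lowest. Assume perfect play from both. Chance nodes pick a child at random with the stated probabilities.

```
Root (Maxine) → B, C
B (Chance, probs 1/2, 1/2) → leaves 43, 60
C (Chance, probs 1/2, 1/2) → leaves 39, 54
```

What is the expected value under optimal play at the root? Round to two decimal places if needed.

51.5

B (Chance): 1/2·43 + 1/2·60 = 51.5
C (Chance): 1/2·39 + 1/2·54 = 46.5
Root (Maxine): max(51.5, 46.5) = 51.5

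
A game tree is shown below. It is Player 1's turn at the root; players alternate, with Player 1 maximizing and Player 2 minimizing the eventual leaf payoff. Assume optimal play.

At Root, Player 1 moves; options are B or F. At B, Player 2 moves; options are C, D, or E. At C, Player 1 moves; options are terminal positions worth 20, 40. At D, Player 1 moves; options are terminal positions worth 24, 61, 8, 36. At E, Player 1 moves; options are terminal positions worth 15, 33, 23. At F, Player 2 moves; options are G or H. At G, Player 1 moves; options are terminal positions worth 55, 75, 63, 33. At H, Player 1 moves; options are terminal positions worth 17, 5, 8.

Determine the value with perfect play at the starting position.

33

C (Player 1): max(20, 40) = 40
D (Player 1): max(24, 61, 8, 36) = 61
E (Player 1): max(15, 33, 23) = 33
B (Player 2): min(40, 61, 33) = 33
G (Player 1): max(55, 75, 63, 33) = 75
H (Player 1): max(17, 5, 8) = 17
F (Player 2): min(75, 17) = 17
Root (Player 1): max(33, 17) = 33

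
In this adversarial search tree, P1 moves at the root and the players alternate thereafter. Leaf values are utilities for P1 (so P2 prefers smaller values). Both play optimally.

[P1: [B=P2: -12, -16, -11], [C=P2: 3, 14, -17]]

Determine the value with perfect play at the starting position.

B (P2): min(-12, -16, -11) = -16
C (P2): min(3, 14, -17) = -17
Root (P1): max(-16, -17) = -16

-16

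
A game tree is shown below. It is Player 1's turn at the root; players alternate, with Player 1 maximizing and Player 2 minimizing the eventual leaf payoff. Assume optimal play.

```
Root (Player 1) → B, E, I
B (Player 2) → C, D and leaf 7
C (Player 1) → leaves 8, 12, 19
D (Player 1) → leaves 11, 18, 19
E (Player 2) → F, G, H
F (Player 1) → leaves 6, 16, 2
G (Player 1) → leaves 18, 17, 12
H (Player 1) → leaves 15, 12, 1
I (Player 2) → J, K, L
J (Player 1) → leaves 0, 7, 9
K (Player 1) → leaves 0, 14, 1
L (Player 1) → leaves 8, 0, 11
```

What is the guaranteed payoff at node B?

7

C: max(8, 12, 19) = 19
D: max(11, 18, 19) = 19
B: min(19, 19, 7) = 7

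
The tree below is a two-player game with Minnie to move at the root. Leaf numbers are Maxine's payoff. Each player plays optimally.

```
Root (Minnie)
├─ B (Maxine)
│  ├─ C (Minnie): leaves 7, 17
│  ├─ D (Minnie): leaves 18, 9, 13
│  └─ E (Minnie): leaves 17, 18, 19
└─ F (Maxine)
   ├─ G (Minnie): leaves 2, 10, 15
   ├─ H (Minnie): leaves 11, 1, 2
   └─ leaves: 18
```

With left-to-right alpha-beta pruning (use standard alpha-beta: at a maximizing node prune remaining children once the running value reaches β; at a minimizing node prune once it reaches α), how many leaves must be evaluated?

C [α=-∞,β=+∞]: v=7
D [α=7,β=+∞]: v=9
E [α=9,β=+∞]: v=17
B [α=-∞,β=+∞]: v=17
G [α=-∞,β=17]: v=2
H [α=2,β=17]: v=1 after child 2 ≤ α → α-cutoff, skip 1
F [α=-∞,β=17]: v=18
Root [α=-∞,β=+∞]: v=17
Leaves evaluated: 14 of 15.

14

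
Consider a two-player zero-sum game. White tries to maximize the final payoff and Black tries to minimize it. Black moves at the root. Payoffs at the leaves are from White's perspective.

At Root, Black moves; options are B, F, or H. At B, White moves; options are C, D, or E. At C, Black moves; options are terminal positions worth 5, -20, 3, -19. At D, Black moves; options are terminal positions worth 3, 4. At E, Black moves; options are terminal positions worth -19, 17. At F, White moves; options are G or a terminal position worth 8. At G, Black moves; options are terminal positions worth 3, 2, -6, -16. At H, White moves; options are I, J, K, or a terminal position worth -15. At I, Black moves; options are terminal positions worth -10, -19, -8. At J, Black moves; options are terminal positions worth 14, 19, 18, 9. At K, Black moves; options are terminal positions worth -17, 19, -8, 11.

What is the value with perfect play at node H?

I: min(-10, -19, -8) = -19
J: min(14, 19, 18, 9) = 9
K: min(-17, 19, -8, 11) = -17
H: max(-19, 9, -17, -15) = 9

9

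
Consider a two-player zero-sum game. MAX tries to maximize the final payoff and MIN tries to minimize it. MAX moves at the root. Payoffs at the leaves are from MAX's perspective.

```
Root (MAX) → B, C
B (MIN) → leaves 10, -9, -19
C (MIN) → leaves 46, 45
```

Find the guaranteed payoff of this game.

45

B (MIN): min(10, -9, -19) = -19
C (MIN): min(46, 45) = 45
Root (MAX): max(-19, 45) = 45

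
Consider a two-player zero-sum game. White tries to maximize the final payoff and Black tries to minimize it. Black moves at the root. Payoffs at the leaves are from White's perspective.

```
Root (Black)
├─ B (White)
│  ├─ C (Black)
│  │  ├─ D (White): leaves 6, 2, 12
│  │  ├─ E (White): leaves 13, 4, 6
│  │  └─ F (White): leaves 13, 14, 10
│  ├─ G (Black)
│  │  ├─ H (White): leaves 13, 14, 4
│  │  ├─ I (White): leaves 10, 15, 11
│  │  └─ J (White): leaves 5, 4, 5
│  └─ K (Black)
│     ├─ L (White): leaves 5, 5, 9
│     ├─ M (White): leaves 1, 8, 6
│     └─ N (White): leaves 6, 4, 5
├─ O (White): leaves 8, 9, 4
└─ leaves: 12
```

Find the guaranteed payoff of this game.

D (White): max(6, 2, 12) = 12
E (White): max(13, 4, 6) = 13
F (White): max(13, 14, 10) = 14
C (Black): min(12, 13, 14) = 12
H (White): max(13, 14, 4) = 14
I (White): max(10, 15, 11) = 15
J (White): max(5, 4, 5) = 5
G (Black): min(14, 15, 5) = 5
L (White): max(5, 5, 9) = 9
M (White): max(1, 8, 6) = 8
N (White): max(6, 4, 5) = 6
K (Black): min(9, 8, 6) = 6
B (White): max(12, 5, 6) = 12
O (White): max(8, 9, 4) = 9
Root (Black): min(12, 9, 12) = 9

9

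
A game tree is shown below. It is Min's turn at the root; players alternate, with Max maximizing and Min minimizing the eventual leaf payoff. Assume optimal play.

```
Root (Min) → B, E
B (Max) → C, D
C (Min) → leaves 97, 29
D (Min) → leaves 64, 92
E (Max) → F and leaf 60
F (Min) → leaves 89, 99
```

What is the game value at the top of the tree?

C (Min): min(97, 29) = 29
D (Min): min(64, 92) = 64
B (Max): max(29, 64) = 64
F (Min): min(89, 99) = 89
E (Max): max(89, 60) = 89
Root (Min): min(64, 89) = 64

64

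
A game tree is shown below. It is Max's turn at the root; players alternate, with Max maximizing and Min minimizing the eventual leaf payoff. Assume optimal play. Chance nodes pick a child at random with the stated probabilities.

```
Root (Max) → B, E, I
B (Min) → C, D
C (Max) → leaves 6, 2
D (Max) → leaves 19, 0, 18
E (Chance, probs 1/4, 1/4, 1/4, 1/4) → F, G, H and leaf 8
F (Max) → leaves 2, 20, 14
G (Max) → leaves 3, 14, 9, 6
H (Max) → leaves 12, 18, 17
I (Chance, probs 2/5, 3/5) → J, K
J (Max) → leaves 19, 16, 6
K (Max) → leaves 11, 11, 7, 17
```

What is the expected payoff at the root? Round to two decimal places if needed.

17.8

C (Max): max(6, 2) = 6
D (Max): max(19, 0, 18) = 19
B (Min): min(6, 19) = 6
F (Max): max(2, 20, 14) = 20
G (Max): max(3, 14, 9, 6) = 14
H (Max): max(12, 18, 17) = 18
E (Chance): 1/4·20 + 1/4·14 + 1/4·18 + 1/4·8 = 15
J (Max): max(19, 16, 6) = 19
K (Max): max(11, 11, 7, 17) = 17
I (Chance): 2/5·19 + 3/5·17 = 17.8
Root (Max): max(6, 15, 17.8) = 17.8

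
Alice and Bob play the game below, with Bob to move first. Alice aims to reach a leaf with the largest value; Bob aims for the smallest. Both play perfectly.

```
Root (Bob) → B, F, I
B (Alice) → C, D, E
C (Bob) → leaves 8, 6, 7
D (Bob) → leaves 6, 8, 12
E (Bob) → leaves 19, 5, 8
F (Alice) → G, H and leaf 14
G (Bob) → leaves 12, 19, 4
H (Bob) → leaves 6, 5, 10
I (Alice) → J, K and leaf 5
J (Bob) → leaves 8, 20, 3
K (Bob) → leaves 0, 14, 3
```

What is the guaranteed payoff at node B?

6

C: min(8, 6, 7) = 6
D: min(6, 8, 12) = 6
E: min(19, 5, 8) = 5
B: max(6, 6, 5) = 6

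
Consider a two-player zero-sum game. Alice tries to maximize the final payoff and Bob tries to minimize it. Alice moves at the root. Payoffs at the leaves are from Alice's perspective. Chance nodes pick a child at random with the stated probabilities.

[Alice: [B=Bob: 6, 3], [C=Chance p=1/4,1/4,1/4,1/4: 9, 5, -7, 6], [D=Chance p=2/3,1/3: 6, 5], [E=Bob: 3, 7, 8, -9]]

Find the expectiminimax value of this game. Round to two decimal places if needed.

B (Bob): min(6, 3) = 3
C (Chance): 1/4·9 + 1/4·5 + 1/4·-7 + 1/4·6 = 3.25
D (Chance): 2/3·6 + 1/3·5 = 5.67
E (Bob): min(3, 7, 8, -9) = -9
Root (Alice): max(3, 3.25, 5.67, -9) = 5.67

5.67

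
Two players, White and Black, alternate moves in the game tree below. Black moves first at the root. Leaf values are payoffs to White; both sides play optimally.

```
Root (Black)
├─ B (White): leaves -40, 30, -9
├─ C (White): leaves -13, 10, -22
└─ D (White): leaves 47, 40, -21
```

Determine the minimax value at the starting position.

10

B (White): max(-40, 30, -9) = 30
C (White): max(-13, 10, -22) = 10
D (White): max(47, 40, -21) = 47
Root (Black): min(30, 10, 47) = 10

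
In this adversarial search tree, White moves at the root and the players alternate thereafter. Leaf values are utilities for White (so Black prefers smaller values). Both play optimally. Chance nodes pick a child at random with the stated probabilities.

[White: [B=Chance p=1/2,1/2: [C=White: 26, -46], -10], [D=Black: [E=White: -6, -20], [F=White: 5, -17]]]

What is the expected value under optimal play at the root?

C (White): max(26, -46) = 26
B (Chance): 1/2·26 + 1/2·-10 = 8
E (White): max(-6, -20) = -6
F (White): max(5, -17) = 5
D (Black): min(-6, 5) = -6
Root (White): max(8, -6) = 8

8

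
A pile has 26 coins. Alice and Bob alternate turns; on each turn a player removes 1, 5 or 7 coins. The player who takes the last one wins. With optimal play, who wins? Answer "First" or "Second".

W/L table (W = player to move can force a win):
i:   0  1  2  3  4  5  6  7  8  9 10 11 12 13 14 15 16 17 18 19 20 21 22 23 24 25 26
     L  W  L  W  L  W  L  W  L  W  L  W  L  W  L  W  L  W  L  W  L  W  L  W  L  W  L
Position 26 is L, so the second player wins.

Second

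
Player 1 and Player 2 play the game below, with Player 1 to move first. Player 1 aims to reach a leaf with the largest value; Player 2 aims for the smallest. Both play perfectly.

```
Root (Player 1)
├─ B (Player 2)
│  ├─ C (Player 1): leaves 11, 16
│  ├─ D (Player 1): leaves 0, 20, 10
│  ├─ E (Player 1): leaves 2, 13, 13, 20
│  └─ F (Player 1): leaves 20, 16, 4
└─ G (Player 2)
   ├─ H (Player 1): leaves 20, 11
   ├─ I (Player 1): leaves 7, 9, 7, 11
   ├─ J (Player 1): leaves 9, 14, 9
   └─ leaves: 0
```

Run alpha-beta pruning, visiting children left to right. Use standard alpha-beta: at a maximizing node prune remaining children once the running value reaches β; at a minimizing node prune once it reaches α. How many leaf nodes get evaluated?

15

C [α=-∞,β=+∞]: v=16
D [α=-∞,β=16]: v=20 after child 2 ≥ β → β-cutoff, skip 1
E [α=-∞,β=16]: v=20
F [α=-∞,β=16]: v=20 after child 1 ≥ β → β-cutoff, skip 2
B [α=-∞,β=+∞]: v=16
H [α=16,β=+∞]: v=20
I [α=16,β=20]: v=11
G [α=16,β=+∞]: v=11 after child 2 ≤ α → α-cutoff, skip 2
Root [α=-∞,β=+∞]: v=16
Leaves evaluated: 15 of 22.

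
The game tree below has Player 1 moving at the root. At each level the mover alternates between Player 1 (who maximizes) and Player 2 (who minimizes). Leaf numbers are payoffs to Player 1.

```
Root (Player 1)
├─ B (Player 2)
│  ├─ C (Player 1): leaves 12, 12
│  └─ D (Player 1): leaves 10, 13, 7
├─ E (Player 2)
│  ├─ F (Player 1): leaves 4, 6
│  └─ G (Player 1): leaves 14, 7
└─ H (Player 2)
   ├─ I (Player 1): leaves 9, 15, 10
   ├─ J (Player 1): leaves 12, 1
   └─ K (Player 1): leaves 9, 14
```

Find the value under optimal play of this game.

C (Player 1): max(12, 12) = 12
D (Player 1): max(10, 13, 7) = 13
B (Player 2): min(12, 13) = 12
F (Player 1): max(4, 6) = 6
G (Player 1): max(14, 7) = 14
E (Player 2): min(6, 14) = 6
I (Player 1): max(9, 15, 10) = 15
J (Player 1): max(12, 1) = 12
K (Player 1): max(9, 14) = 14
H (Player 2): min(15, 12, 14) = 12
Root (Player 1): max(12, 6, 12) = 12

12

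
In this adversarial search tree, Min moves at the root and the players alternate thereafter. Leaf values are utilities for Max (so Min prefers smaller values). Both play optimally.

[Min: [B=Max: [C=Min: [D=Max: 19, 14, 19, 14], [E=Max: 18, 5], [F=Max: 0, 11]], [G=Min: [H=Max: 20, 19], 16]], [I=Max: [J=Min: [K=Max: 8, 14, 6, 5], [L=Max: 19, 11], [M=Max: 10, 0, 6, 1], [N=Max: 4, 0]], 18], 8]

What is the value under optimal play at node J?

4

K: max(8, 14, 6, 5) = 14
L: max(19, 11) = 19
M: max(10, 0, 6, 1) = 10
N: max(4, 0) = 4
J: min(14, 19, 10, 4) = 4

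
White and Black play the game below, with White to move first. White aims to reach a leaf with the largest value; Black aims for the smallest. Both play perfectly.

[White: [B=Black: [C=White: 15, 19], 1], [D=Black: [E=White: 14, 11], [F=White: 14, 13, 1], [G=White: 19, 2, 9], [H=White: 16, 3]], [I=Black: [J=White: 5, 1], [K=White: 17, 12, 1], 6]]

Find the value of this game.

14

C (White): max(15, 19) = 19
B (Black): min(19, 1) = 1
E (White): max(14, 11) = 14
F (White): max(14, 13, 1) = 14
G (White): max(19, 2, 9) = 19
H (White): max(16, 3) = 16
D (Black): min(14, 14, 19, 16) = 14
J (White): max(5, 1) = 5
K (White): max(17, 12, 1) = 17
I (Black): min(5, 17, 6) = 5
Root (White): max(1, 14, 5) = 14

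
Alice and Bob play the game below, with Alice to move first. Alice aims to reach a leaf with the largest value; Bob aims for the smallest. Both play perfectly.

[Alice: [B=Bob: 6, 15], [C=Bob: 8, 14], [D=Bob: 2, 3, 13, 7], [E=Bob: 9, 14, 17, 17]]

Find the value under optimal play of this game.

9

B (Bob): min(6, 15) = 6
C (Bob): min(8, 14) = 8
D (Bob): min(2, 3, 13, 7) = 2
E (Bob): min(9, 14, 17, 17) = 9
Root (Alice): max(6, 8, 2, 9) = 9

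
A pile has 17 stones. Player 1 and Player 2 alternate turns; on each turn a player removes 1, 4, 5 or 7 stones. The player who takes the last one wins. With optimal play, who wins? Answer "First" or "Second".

First

Mark each pile size as W (mover wins) or L (mover loses):
i:   0  1  2  3  4  5  6  7  8  9 10 11 12 13 14 15 16 17
     L  W  L  W  W  W  W  W  L  W  L  W  W  W  W  W  L  W
Position 17 is W, so the first player wins.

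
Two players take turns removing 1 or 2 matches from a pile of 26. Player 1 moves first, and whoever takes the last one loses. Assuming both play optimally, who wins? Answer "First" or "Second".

Positions where the player to move wins (W) vs loses (L):
i:   0  1  2  3  4  5  6  7  8  9 10 11 12 13 14 15 16 17 18 19 20 21 22 23 24 25 26
     W  L  W  W  L  W  W  L  W  W  L  W  W  L  W  W  L  W  W  L  W  W  L  W  W  L  W
Position 26 is W, so the first player wins.

First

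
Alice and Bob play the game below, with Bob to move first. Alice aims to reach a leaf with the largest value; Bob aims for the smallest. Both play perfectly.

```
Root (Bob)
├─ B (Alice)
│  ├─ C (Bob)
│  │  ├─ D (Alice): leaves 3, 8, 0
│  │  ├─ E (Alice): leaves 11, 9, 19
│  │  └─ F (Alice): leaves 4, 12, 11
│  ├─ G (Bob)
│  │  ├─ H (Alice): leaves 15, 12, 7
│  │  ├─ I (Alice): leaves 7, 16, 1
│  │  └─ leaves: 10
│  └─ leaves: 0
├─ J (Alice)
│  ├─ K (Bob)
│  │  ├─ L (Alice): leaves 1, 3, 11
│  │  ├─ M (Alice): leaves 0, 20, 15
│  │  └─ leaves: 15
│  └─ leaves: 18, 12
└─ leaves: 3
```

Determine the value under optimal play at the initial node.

3

D (Alice): max(3, 8, 0) = 8
E (Alice): max(11, 9, 19) = 19
F (Alice): max(4, 12, 11) = 12
C (Bob): min(8, 19, 12) = 8
H (Alice): max(15, 12, 7) = 15
I (Alice): max(7, 16, 1) = 16
G (Bob): min(15, 16, 10) = 10
B (Alice): max(8, 10, 0) = 10
L (Alice): max(1, 3, 11) = 11
M (Alice): max(0, 20, 15) = 20
K (Bob): min(11, 20, 15) = 11
J (Alice): max(11, 18, 12) = 18
Root (Bob): min(10, 18, 3) = 3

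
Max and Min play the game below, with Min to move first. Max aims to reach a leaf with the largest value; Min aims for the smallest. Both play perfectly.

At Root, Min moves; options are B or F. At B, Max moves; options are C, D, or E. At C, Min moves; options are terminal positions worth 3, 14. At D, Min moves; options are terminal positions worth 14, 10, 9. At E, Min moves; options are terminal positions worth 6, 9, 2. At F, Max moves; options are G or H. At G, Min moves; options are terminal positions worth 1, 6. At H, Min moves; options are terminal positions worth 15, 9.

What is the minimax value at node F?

9

G: min(1, 6) = 1
H: min(15, 9) = 9
F: max(1, 9) = 9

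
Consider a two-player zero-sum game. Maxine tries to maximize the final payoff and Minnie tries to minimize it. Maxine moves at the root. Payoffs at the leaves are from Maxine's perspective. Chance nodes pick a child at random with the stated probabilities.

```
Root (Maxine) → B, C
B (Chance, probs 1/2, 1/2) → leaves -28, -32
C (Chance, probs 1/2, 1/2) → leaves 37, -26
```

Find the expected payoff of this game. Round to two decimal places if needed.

B (Chance): 1/2·-28 + 1/2·-32 = -30
C (Chance): 1/2·37 + 1/2·-26 = 5.5
Root (Maxine): max(-30, 5.5) = 5.5

5.5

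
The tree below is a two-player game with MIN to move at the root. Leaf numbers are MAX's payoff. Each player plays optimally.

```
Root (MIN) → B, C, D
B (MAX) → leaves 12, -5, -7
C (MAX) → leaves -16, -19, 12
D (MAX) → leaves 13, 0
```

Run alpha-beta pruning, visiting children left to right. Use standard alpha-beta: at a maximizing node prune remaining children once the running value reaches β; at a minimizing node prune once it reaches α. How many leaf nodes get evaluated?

B [α=-∞,β=+∞]: v=12
C [α=-∞,β=12]: v=12
D [α=-∞,β=12]: v=13 after child 1 ≥ β → β-cutoff, skip 1
Root [α=-∞,β=+∞]: v=12
Leaves evaluated: 7 of 8.

7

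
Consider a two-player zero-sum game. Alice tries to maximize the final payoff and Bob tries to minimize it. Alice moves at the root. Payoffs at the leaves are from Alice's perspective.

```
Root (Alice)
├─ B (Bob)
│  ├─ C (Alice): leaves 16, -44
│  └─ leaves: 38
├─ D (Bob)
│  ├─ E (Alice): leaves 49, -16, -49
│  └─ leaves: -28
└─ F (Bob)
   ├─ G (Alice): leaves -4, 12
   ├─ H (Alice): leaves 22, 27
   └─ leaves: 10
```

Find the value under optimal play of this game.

16

C (Alice): max(16, -44) = 16
B (Bob): min(16, 38) = 16
E (Alice): max(49, -16, -49) = 49
D (Bob): min(49, -28) = -28
G (Alice): max(-4, 12) = 12
H (Alice): max(22, 27) = 27
F (Bob): min(12, 27, 10) = 10
Root (Alice): max(16, -28, 10) = 16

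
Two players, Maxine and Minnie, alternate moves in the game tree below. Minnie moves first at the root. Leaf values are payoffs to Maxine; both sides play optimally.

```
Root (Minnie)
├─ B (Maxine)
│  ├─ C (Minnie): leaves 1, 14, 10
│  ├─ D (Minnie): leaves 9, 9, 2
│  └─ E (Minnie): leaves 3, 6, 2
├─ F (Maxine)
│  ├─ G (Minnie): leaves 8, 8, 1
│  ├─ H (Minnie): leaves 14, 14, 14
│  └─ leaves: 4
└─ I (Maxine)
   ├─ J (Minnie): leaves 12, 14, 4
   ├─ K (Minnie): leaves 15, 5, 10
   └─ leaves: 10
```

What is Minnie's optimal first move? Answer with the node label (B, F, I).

C (Minnie): min(1, 14, 10) = 1
D (Minnie): min(9, 9, 2) = 2
E (Minnie): min(3, 6, 2) = 2
B (Maxine): max(1, 2, 2) = 2
G (Minnie): min(8, 8, 1) = 1
H (Minnie): min(14, 14, 14) = 14
F (Maxine): max(1, 14, 4) = 14
J (Minnie): min(12, 14, 4) = 4
K (Minnie): min(15, 5, 10) = 5
I (Maxine): max(4, 5, 10) = 10
Root (Minnie): min(2, 14, 10) = 2
Minnie picks the child with the lowest value: B (value 2).

B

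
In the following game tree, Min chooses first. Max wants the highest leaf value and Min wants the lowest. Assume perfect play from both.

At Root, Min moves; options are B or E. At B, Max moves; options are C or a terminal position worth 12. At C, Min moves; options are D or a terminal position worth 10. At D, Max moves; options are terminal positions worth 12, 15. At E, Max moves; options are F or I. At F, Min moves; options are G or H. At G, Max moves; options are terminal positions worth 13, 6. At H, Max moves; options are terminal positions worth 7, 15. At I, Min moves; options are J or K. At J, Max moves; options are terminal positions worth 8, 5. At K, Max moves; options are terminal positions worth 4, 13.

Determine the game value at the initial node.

12

D (Max): max(12, 15) = 15
C (Min): min(15, 10) = 10
B (Max): max(10, 12) = 12
G (Max): max(13, 6) = 13
H (Max): max(7, 15) = 15
F (Min): min(13, 15) = 13
J (Max): max(8, 5) = 8
K (Max): max(4, 13) = 13
I (Min): min(8, 13) = 8
E (Max): max(13, 8) = 13
Root (Min): min(12, 13) = 12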